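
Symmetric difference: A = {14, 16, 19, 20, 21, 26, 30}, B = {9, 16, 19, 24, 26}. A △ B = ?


A △ B = (A \ B) ∪ (B \ A) = elements in exactly one of A or B
A \ B = {14, 20, 21, 30}
B \ A = {9, 24}
A △ B = {9, 14, 20, 21, 24, 30}

A △ B = {9, 14, 20, 21, 24, 30}


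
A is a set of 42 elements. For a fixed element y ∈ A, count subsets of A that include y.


Subsets of A containing y correspond to subsets of A \ {y}, which has 41 elements.
Count = 2^(n-1) = 2^41
= 2199023255552

Number of subsets containing y = 2199023255552


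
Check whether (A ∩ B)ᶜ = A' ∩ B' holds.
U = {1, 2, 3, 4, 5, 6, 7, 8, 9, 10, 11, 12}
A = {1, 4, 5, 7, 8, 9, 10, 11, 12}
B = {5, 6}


LHS: A ∩ B = {5}
(A ∩ B)' = U \ (A ∩ B) = {1, 2, 3, 4, 6, 7, 8, 9, 10, 11, 12}
A' = {2, 3, 6}, B' = {1, 2, 3, 4, 7, 8, 9, 10, 11, 12}
Claimed RHS: A' ∩ B' = {2, 3}
Identity is INVALID: LHS = {1, 2, 3, 4, 6, 7, 8, 9, 10, 11, 12} but the RHS claimed here equals {2, 3}. The correct form is (A ∩ B)' = A' ∪ B'.

Identity is invalid: (A ∩ B)' = {1, 2, 3, 4, 6, 7, 8, 9, 10, 11, 12} but A' ∩ B' = {2, 3}. The correct De Morgan law is (A ∩ B)' = A' ∪ B'.


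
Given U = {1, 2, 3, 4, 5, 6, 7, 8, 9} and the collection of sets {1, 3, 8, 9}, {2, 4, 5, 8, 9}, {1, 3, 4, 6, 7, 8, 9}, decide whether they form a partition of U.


A partition requires: (1) non-empty parts, (2) pairwise disjoint, (3) union = U
Parts: {1, 3, 8, 9}, {2, 4, 5, 8, 9}, {1, 3, 4, 6, 7, 8, 9}
Union of parts: {1, 2, 3, 4, 5, 6, 7, 8, 9}
U = {1, 2, 3, 4, 5, 6, 7, 8, 9}
All non-empty? True
Pairwise disjoint? False
Covers U? True

No, not a valid partition


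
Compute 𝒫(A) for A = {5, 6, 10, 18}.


|A| = 4, so |P(A)| = 2^4 = 16
Enumerate subsets by cardinality (0 to 4):
∅, {5}, {6}, {10}, {18}, {5, 6}, {5, 10}, {5, 18}, {6, 10}, {6, 18}, {10, 18}, {5, 6, 10}, {5, 6, 18}, {5, 10, 18}, {6, 10, 18}, {5, 6, 10, 18}

P(A) has 16 subsets: ∅, {5}, {6}, {10}, {18}, {5, 6}, {5, 10}, {5, 18}, {6, 10}, {6, 18}, {10, 18}, {5, 6, 10}, {5, 6, 18}, {5, 10, 18}, {6, 10, 18}, {5, 6, 10, 18}


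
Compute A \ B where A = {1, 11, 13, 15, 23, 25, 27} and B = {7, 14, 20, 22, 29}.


A \ B = elements in A but not in B
A = {1, 11, 13, 15, 23, 25, 27}
B = {7, 14, 20, 22, 29}
Remove from A any elements in B
A \ B = {1, 11, 13, 15, 23, 25, 27}

A \ B = {1, 11, 13, 15, 23, 25, 27}


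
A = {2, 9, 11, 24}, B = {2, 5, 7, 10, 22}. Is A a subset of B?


A ⊆ B means every element of A is in B.
Elements in A not in B: {9, 11, 24}
So A ⊄ B.

No, A ⊄ B


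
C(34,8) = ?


C(n,k) = n! / (k!(n-k)!)
C(34,8) = 34! / (8!26!)
= 18156204

C(34,8) = 18156204


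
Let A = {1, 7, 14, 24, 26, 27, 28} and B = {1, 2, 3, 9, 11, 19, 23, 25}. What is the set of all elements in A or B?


A ∪ B = all elements in A or B (or both)
A = {1, 7, 14, 24, 26, 27, 28}
B = {1, 2, 3, 9, 11, 19, 23, 25}
A ∪ B = {1, 2, 3, 7, 9, 11, 14, 19, 23, 24, 25, 26, 27, 28}

A ∪ B = {1, 2, 3, 7, 9, 11, 14, 19, 23, 24, 25, 26, 27, 28}


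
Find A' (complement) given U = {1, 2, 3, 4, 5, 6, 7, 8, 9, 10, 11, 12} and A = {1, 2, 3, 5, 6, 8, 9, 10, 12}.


Aᶜ = U \ A = elements in U but not in A
U = {1, 2, 3, 4, 5, 6, 7, 8, 9, 10, 11, 12}
A = {1, 2, 3, 5, 6, 8, 9, 10, 12}
Aᶜ = {4, 7, 11}

Aᶜ = {4, 7, 11}


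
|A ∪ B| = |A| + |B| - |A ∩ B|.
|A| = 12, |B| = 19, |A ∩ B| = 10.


|A ∪ B| = |A| + |B| - |A ∩ B|
= 12 + 19 - 10
= 21

|A ∪ B| = 21


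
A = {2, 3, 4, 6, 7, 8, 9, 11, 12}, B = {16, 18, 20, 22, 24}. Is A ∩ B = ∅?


Disjoint means A ∩ B = ∅.
A ∩ B = ∅
A ∩ B = ∅, so A and B are disjoint.

Yes, A and B are disjoint


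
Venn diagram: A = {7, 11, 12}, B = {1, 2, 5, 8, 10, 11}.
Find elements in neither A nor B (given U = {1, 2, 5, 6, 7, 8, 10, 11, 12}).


A = {7, 11, 12}
B = {1, 2, 5, 8, 10, 11}
Region: in neither A nor B (given U = {1, 2, 5, 6, 7, 8, 10, 11, 12})
Elements: {6}

Elements in neither A nor B (given U = {1, 2, 5, 6, 7, 8, 10, 11, 12}): {6}


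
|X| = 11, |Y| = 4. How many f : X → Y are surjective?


n = |X| = 11, k = |Y| = 4. Surjections via inclusion-exclusion:
S(n,k) = Σ(-1)^i × C(k,i) × (k-i)^n, i=0 to k
i=0: (-1)^0×C(4,0)×4^11 = 4194304
i=1: (-1)^1×C(4,1)×3^11 = -708588
i=2: (-1)^2×C(4,2)×2^11 = 12288
i=3: (-1)^3×C(4,3)×1^11 = -4
i=4: (-1)^4×C(4,4)×0^11 = 0
Total = 3498000

Number of surjections = 3498000


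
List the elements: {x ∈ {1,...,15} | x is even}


Checking each candidate:
Condition: even numbers in {1,...,15}
Result = {2, 4, 6, 8, 10, 12, 14}

{2, 4, 6, 8, 10, 12, 14}


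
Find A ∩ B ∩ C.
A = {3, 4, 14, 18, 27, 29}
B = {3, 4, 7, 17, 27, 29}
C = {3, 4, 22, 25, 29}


A ∩ B = {3, 4, 27, 29}
(A ∩ B) ∩ C = {3, 4, 29}

A ∩ B ∩ C = {3, 4, 29}


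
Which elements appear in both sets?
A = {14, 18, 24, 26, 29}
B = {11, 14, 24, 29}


A ∩ B = elements in both A and B
A = {14, 18, 24, 26, 29}
B = {11, 14, 24, 29}
A ∩ B = {14, 24, 29}

A ∩ B = {14, 24, 29}


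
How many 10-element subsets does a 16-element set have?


C(n,k) = n! / (k!(n-k)!)
C(16,10) = 16! / (10!6!)
= 8008

C(16,10) = 8008


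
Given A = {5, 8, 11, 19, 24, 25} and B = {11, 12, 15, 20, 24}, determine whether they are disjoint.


Disjoint means A ∩ B = ∅.
A ∩ B = {11, 24}
A ∩ B ≠ ∅, so A and B are NOT disjoint.

No, A and B are not disjoint (A ∩ B = {11, 24})


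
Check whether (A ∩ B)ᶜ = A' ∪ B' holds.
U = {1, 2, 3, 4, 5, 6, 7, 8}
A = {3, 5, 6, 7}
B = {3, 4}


LHS: A ∩ B = {3}
(A ∩ B)' = U \ (A ∩ B) = {1, 2, 4, 5, 6, 7, 8}
A' = {1, 2, 4, 8}, B' = {1, 2, 5, 6, 7, 8}
Claimed RHS: A' ∪ B' = {1, 2, 4, 5, 6, 7, 8}
Identity is VALID: LHS = RHS = {1, 2, 4, 5, 6, 7, 8} ✓

Identity is valid. (A ∩ B)' = A' ∪ B' = {1, 2, 4, 5, 6, 7, 8}


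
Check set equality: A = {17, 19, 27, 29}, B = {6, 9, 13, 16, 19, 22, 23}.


Two sets are equal iff they have exactly the same elements.
A = {17, 19, 27, 29}
B = {6, 9, 13, 16, 19, 22, 23}
Differences: {6, 9, 13, 16, 17, 22, 23, 27, 29}
A ≠ B

No, A ≠ B


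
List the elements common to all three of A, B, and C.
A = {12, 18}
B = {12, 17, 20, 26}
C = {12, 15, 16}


A ∩ B = {12}
(A ∩ B) ∩ C = {12}

A ∩ B ∩ C = {12}


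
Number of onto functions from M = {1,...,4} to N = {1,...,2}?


n = |M| = 4, k = |N| = 2. Surjections via inclusion-exclusion:
S(n,k) = Σ(-1)^i × C(k,i) × (k-i)^n, i=0 to k
i=0: (-1)^0×C(2,0)×2^4 = 16
i=1: (-1)^1×C(2,1)×1^4 = -2
i=2: (-1)^2×C(2,2)×0^4 = 0
Total = 14

Number of surjections = 14


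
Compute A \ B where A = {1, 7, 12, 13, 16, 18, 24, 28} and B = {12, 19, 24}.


A \ B = elements in A but not in B
A = {1, 7, 12, 13, 16, 18, 24, 28}
B = {12, 19, 24}
Remove from A any elements in B
A \ B = {1, 7, 13, 16, 18, 28}

A \ B = {1, 7, 13, 16, 18, 28}


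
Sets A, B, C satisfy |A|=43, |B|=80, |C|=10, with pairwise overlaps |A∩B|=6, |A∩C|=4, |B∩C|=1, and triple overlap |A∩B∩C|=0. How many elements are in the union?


|A∪B∪C| = |A|+|B|+|C| - |A∩B|-|A∩C|-|B∩C| + |A∩B∩C|
= 43+80+10 - 6-4-1 + 0
= 133 - 11 + 0
= 122

|A ∪ B ∪ C| = 122


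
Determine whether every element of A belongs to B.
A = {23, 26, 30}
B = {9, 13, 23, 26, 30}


A ⊆ B means every element of A is in B.
All elements of A are in B.
So A ⊆ B.

Yes, A ⊆ B


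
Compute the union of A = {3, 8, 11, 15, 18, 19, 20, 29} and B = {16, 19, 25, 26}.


A ∪ B = all elements in A or B (or both)
A = {3, 8, 11, 15, 18, 19, 20, 29}
B = {16, 19, 25, 26}
A ∪ B = {3, 8, 11, 15, 16, 18, 19, 20, 25, 26, 29}

A ∪ B = {3, 8, 11, 15, 16, 18, 19, 20, 25, 26, 29}


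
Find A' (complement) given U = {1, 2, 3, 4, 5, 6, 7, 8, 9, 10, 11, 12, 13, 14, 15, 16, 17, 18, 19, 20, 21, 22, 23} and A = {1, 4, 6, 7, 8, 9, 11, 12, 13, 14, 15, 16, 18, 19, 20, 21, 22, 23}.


Aᶜ = U \ A = elements in U but not in A
U = {1, 2, 3, 4, 5, 6, 7, 8, 9, 10, 11, 12, 13, 14, 15, 16, 17, 18, 19, 20, 21, 22, 23}
A = {1, 4, 6, 7, 8, 9, 11, 12, 13, 14, 15, 16, 18, 19, 20, 21, 22, 23}
Aᶜ = {2, 3, 5, 10, 17}

Aᶜ = {2, 3, 5, 10, 17}


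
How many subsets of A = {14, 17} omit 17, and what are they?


A subset of A that omits 17 is a subset of A \ {17}, so there are 2^(n-1) = 2^1 = 2 of them.
Subsets excluding 17: ∅, {14}

Subsets excluding 17 (2 total): ∅, {14}


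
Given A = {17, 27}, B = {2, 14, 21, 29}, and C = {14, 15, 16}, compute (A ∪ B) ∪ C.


A ∪ B = {2, 14, 17, 21, 27, 29}
(A ∪ B) ∪ C = {2, 14, 15, 16, 17, 21, 27, 29}

A ∪ B ∪ C = {2, 14, 15, 16, 17, 21, 27, 29}


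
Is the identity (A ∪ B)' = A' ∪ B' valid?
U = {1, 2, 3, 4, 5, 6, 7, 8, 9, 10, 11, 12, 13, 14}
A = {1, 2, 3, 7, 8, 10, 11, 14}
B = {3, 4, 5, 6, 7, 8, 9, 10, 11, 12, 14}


LHS: A ∪ B = {1, 2, 3, 4, 5, 6, 7, 8, 9, 10, 11, 12, 14}
(A ∪ B)' = U \ (A ∪ B) = {13}
A' = {4, 5, 6, 9, 12, 13}, B' = {1, 2, 13}
Claimed RHS: A' ∪ B' = {1, 2, 4, 5, 6, 9, 12, 13}
Identity is INVALID: LHS = {13} but the RHS claimed here equals {1, 2, 4, 5, 6, 9, 12, 13}. The correct form is (A ∪ B)' = A' ∩ B'.

Identity is invalid: (A ∪ B)' = {13} but A' ∪ B' = {1, 2, 4, 5, 6, 9, 12, 13}. The correct De Morgan law is (A ∪ B)' = A' ∩ B'.


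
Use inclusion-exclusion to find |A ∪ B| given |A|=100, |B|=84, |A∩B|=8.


|A ∪ B| = |A| + |B| - |A ∩ B|
= 100 + 84 - 8
= 176

|A ∪ B| = 176


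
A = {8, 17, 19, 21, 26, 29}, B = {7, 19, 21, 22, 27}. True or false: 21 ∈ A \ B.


A = {8, 17, 19, 21, 26, 29}, B = {7, 19, 21, 22, 27}
A \ B = elements in A but not in B
A \ B = {8, 17, 26, 29}
Checking if 21 ∈ A \ B
21 is not in A \ B → False

21 ∉ A \ B


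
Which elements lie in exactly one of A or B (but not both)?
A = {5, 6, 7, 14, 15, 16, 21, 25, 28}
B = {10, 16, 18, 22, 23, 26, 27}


A △ B = (A \ B) ∪ (B \ A) = elements in exactly one of A or B
A \ B = {5, 6, 7, 14, 15, 21, 25, 28}
B \ A = {10, 18, 22, 23, 26, 27}
A △ B = {5, 6, 7, 10, 14, 15, 18, 21, 22, 23, 25, 26, 27, 28}

A △ B = {5, 6, 7, 10, 14, 15, 18, 21, 22, 23, 25, 26, 27, 28}


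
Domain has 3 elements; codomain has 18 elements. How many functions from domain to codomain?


Each of |A| = 3 inputs maps to any of |B| = 18 outputs.
# functions = |B|^|A| = 18^3
= 5832

Number of functions = 5832


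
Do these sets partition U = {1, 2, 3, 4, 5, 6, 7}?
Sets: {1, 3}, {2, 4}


A partition requires: (1) non-empty parts, (2) pairwise disjoint, (3) union = U
Parts: {1, 3}, {2, 4}
Union of parts: {1, 2, 3, 4}
U = {1, 2, 3, 4, 5, 6, 7}
All non-empty? True
Pairwise disjoint? True
Covers U? False

No, not a valid partition


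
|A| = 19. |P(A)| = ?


Number of subsets = 2^n
= 2^19
= 524288

|P(A)| = 524288


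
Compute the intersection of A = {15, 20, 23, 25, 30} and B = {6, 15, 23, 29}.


A ∩ B = elements in both A and B
A = {15, 20, 23, 25, 30}
B = {6, 15, 23, 29}
A ∩ B = {15, 23}

A ∩ B = {15, 23}


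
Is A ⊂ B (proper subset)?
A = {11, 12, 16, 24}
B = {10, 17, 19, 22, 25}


A ⊂ B requires: A ⊆ B AND A ≠ B.
A ⊆ B? No
A ⊄ B, so A is not a proper subset.

No, A is not a proper subset of B


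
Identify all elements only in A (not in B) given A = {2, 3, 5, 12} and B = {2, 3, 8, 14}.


A = {2, 3, 5, 12}
B = {2, 3, 8, 14}
Region: only in A (not in B)
Elements: {5, 12}

Elements only in A (not in B): {5, 12}


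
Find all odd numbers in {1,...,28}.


Checking each candidate:
Condition: odd numbers in {1,...,28}
Result = {1, 3, 5, 7, 9, 11, 13, 15, 17, 19, 21, 23, 25, 27}

{1, 3, 5, 7, 9, 11, 13, 15, 17, 19, 21, 23, 25, 27}


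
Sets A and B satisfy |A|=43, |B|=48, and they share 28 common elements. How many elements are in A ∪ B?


|A ∪ B| = |A| + |B| - |A ∩ B|
= 43 + 48 - 28
= 63

|A ∪ B| = 63


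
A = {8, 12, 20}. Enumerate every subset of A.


|A| = 3, so |P(A)| = 2^3 = 8
Enumerate subsets by cardinality (0 to 3):
∅, {8}, {12}, {20}, {8, 12}, {8, 20}, {12, 20}, {8, 12, 20}

P(A) has 8 subsets: ∅, {8}, {12}, {20}, {8, 12}, {8, 20}, {12, 20}, {8, 12, 20}


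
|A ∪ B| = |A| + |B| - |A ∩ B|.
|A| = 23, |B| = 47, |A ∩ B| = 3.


|A ∪ B| = |A| + |B| - |A ∩ B|
= 23 + 47 - 3
= 67

|A ∪ B| = 67


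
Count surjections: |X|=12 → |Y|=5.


n = |X| = 12, k = |Y| = 5. Surjections via inclusion-exclusion:
S(n,k) = Σ(-1)^i × C(k,i) × (k-i)^n, i=0 to k
i=0: (-1)^0×C(5,0)×5^12 = 244140625
i=1: (-1)^1×C(5,1)×4^12 = -83886080
i=2: (-1)^2×C(5,2)×3^12 = 5314410
i=3: (-1)^3×C(5,3)×2^12 = -40960
i=4: (-1)^4×C(5,4)×1^12 = 5
i=5: (-1)^5×C(5,5)×0^12 = 0
Total = 165528000

Number of surjections = 165528000


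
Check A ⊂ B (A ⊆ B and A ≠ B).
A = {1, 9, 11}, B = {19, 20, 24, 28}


A ⊂ B requires: A ⊆ B AND A ≠ B.
A ⊆ B? No
A ⊄ B, so A is not a proper subset.

No, A is not a proper subset of B


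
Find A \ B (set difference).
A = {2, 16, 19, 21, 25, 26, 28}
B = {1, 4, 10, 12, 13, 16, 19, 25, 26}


A \ B = elements in A but not in B
A = {2, 16, 19, 21, 25, 26, 28}
B = {1, 4, 10, 12, 13, 16, 19, 25, 26}
Remove from A any elements in B
A \ B = {2, 21, 28}

A \ B = {2, 21, 28}


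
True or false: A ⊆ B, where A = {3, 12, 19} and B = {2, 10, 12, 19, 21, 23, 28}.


A ⊆ B means every element of A is in B.
Elements in A not in B: {3}
So A ⊄ B.

No, A ⊄ B


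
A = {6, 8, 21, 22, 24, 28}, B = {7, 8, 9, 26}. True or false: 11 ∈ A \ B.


A = {6, 8, 21, 22, 24, 28}, B = {7, 8, 9, 26}
A \ B = elements in A but not in B
A \ B = {6, 21, 22, 24, 28}
Checking if 11 ∈ A \ B
11 is not in A \ B → False

11 ∉ A \ B


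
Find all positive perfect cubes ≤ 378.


Checking each candidate:
Condition: positive perfect cubes ≤ 378
Result = {1, 8, 27, 64, 125, 216, 343}

{1, 8, 27, 64, 125, 216, 343}


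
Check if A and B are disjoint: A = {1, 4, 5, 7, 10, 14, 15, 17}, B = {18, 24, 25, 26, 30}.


Disjoint means A ∩ B = ∅.
A ∩ B = ∅
A ∩ B = ∅, so A and B are disjoint.

Yes, A and B are disjoint


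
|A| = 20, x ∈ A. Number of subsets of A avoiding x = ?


Subsets of A avoiding x are subsets of A \ {x}, which has 19 elements.
Count = 2^(n-1) = 2^19
= 524288

Number of subsets avoiding x = 524288


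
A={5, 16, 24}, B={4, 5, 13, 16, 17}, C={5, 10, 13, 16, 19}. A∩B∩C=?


A ∩ B = {5, 16}
(A ∩ B) ∩ C = {5, 16}

A ∩ B ∩ C = {5, 16}


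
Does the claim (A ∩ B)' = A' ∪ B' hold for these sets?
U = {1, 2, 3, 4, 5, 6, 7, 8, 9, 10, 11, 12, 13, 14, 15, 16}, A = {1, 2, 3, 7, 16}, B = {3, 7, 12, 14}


LHS: A ∩ B = {3, 7}
(A ∩ B)' = U \ (A ∩ B) = {1, 2, 4, 5, 6, 8, 9, 10, 11, 12, 13, 14, 15, 16}
A' = {4, 5, 6, 8, 9, 10, 11, 12, 13, 14, 15}, B' = {1, 2, 4, 5, 6, 8, 9, 10, 11, 13, 15, 16}
Claimed RHS: A' ∪ B' = {1, 2, 4, 5, 6, 8, 9, 10, 11, 12, 13, 14, 15, 16}
Identity is VALID: LHS = RHS = {1, 2, 4, 5, 6, 8, 9, 10, 11, 12, 13, 14, 15, 16} ✓

Identity is valid. (A ∩ B)' = A' ∪ B' = {1, 2, 4, 5, 6, 8, 9, 10, 11, 12, 13, 14, 15, 16}


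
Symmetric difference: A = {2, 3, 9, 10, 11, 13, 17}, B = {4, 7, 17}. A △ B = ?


A △ B = (A \ B) ∪ (B \ A) = elements in exactly one of A or B
A \ B = {2, 3, 9, 10, 11, 13}
B \ A = {4, 7}
A △ B = {2, 3, 4, 7, 9, 10, 11, 13}

A △ B = {2, 3, 4, 7, 9, 10, 11, 13}


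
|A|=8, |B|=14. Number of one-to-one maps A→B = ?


An injection sends each of |A| = 8 inputs to a distinct output in B.
# injections = |B|·(|B|-1)·…·(|B|-|A|+1) = 14! / (14 - 8)!
= 14 × 13 × 12 × 11 × 10 × 9 × 8 × 7
= 121080960

Number of injections = 121080960


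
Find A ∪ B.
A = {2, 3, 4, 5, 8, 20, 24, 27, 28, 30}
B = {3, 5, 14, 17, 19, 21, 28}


A ∪ B = all elements in A or B (or both)
A = {2, 3, 4, 5, 8, 20, 24, 27, 28, 30}
B = {3, 5, 14, 17, 19, 21, 28}
A ∪ B = {2, 3, 4, 5, 8, 14, 17, 19, 20, 21, 24, 27, 28, 30}

A ∪ B = {2, 3, 4, 5, 8, 14, 17, 19, 20, 21, 24, 27, 28, 30}


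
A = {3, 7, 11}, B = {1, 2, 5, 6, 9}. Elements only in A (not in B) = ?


A = {3, 7, 11}
B = {1, 2, 5, 6, 9}
Region: only in A (not in B)
Elements: {3, 7, 11}

Elements only in A (not in B): {3, 7, 11}


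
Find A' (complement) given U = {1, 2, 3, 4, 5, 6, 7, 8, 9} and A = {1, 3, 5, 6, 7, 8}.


Aᶜ = U \ A = elements in U but not in A
U = {1, 2, 3, 4, 5, 6, 7, 8, 9}
A = {1, 3, 5, 6, 7, 8}
Aᶜ = {2, 4, 9}

Aᶜ = {2, 4, 9}


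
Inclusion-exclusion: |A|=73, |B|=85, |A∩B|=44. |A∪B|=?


|A ∪ B| = |A| + |B| - |A ∩ B|
= 73 + 85 - 44
= 114

|A ∪ B| = 114


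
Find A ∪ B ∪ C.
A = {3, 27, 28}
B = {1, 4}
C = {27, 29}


A ∪ B = {1, 3, 4, 27, 28}
(A ∪ B) ∪ C = {1, 3, 4, 27, 28, 29}

A ∪ B ∪ C = {1, 3, 4, 27, 28, 29}


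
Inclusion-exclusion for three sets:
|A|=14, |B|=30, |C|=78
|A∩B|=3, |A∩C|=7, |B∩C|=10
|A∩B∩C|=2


|A∪B∪C| = |A|+|B|+|C| - |A∩B|-|A∩C|-|B∩C| + |A∩B∩C|
= 14+30+78 - 3-7-10 + 2
= 122 - 20 + 2
= 104

|A ∪ B ∪ C| = 104


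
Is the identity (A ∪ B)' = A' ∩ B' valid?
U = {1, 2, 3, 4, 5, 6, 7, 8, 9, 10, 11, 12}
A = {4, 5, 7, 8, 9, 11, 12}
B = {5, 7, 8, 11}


LHS: A ∪ B = {4, 5, 7, 8, 9, 11, 12}
(A ∪ B)' = U \ (A ∪ B) = {1, 2, 3, 6, 10}
A' = {1, 2, 3, 6, 10}, B' = {1, 2, 3, 4, 6, 9, 10, 12}
Claimed RHS: A' ∩ B' = {1, 2, 3, 6, 10}
Identity is VALID: LHS = RHS = {1, 2, 3, 6, 10} ✓

Identity is valid. (A ∪ B)' = A' ∩ B' = {1, 2, 3, 6, 10}


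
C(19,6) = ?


C(n,k) = n! / (k!(n-k)!)
C(19,6) = 19! / (6!13!)
= 27132

C(19,6) = 27132


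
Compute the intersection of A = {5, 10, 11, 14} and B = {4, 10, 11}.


A ∩ B = elements in both A and B
A = {5, 10, 11, 14}
B = {4, 10, 11}
A ∩ B = {10, 11}

A ∩ B = {10, 11}


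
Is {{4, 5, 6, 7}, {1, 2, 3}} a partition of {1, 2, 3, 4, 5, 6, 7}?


A partition requires: (1) non-empty parts, (2) pairwise disjoint, (3) union = U
Parts: {4, 5, 6, 7}, {1, 2, 3}
Union of parts: {1, 2, 3, 4, 5, 6, 7}
U = {1, 2, 3, 4, 5, 6, 7}
All non-empty? True
Pairwise disjoint? True
Covers U? True

Yes, valid partition


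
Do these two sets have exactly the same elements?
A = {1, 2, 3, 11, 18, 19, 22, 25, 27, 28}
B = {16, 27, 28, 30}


Two sets are equal iff they have exactly the same elements.
A = {1, 2, 3, 11, 18, 19, 22, 25, 27, 28}
B = {16, 27, 28, 30}
Differences: {1, 2, 3, 11, 16, 18, 19, 22, 25, 30}
A ≠ B

No, A ≠ B


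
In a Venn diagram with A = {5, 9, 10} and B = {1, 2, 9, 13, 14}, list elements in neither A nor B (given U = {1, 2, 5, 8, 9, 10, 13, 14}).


A = {5, 9, 10}
B = {1, 2, 9, 13, 14}
Region: in neither A nor B (given U = {1, 2, 5, 8, 9, 10, 13, 14})
Elements: {8}

Elements in neither A nor B (given U = {1, 2, 5, 8, 9, 10, 13, 14}): {8}


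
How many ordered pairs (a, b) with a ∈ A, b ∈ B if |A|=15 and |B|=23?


|A × B| = |A| × |B|
= 15 × 23
= 345

|A × B| = 345


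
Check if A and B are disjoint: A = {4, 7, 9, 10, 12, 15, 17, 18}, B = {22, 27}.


Disjoint means A ∩ B = ∅.
A ∩ B = ∅
A ∩ B = ∅, so A and B are disjoint.

Yes, A and B are disjoint


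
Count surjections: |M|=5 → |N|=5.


n = |M| = 5, k = |N| = 5. Surjections via inclusion-exclusion:
S(n,k) = Σ(-1)^i × C(k,i) × (k-i)^n, i=0 to k
i=0: (-1)^0×C(5,0)×5^5 = 3125
i=1: (-1)^1×C(5,1)×4^5 = -5120
i=2: (-1)^2×C(5,2)×3^5 = 2430
i=3: (-1)^3×C(5,3)×2^5 = -320
i=4: (-1)^4×C(5,4)×1^5 = 5
i=5: (-1)^5×C(5,5)×0^5 = 0
Total = 120

Number of surjections = 120


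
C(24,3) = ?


C(n,k) = n! / (k!(n-k)!)
C(24,3) = 24! / (3!21!)
= 2024

C(24,3) = 2024


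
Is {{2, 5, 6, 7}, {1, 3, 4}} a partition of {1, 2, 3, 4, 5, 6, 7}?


A partition requires: (1) non-empty parts, (2) pairwise disjoint, (3) union = U
Parts: {2, 5, 6, 7}, {1, 3, 4}
Union of parts: {1, 2, 3, 4, 5, 6, 7}
U = {1, 2, 3, 4, 5, 6, 7}
All non-empty? True
Pairwise disjoint? True
Covers U? True

Yes, valid partition


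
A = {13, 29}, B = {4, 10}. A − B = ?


A \ B = elements in A but not in B
A = {13, 29}
B = {4, 10}
Remove from A any elements in B
A \ B = {13, 29}

A \ B = {13, 29}


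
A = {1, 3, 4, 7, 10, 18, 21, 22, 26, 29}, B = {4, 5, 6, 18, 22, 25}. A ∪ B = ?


A ∪ B = all elements in A or B (or both)
A = {1, 3, 4, 7, 10, 18, 21, 22, 26, 29}
B = {4, 5, 6, 18, 22, 25}
A ∪ B = {1, 3, 4, 5, 6, 7, 10, 18, 21, 22, 25, 26, 29}

A ∪ B = {1, 3, 4, 5, 6, 7, 10, 18, 21, 22, 25, 26, 29}


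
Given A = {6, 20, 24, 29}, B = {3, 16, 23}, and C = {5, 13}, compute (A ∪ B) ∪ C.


A ∪ B = {3, 6, 16, 20, 23, 24, 29}
(A ∪ B) ∪ C = {3, 5, 6, 13, 16, 20, 23, 24, 29}

A ∪ B ∪ C = {3, 5, 6, 13, 16, 20, 23, 24, 29}


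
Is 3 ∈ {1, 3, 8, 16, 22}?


A = {1, 3, 8, 16, 22}
Checking if 3 is in A
3 is in A → True

3 ∈ A


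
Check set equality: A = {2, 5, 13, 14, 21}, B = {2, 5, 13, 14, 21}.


Two sets are equal iff they have exactly the same elements.
A = {2, 5, 13, 14, 21}
B = {2, 5, 13, 14, 21}
Same elements → A = B

Yes, A = B


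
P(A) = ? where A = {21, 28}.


|A| = 2, so |P(A)| = 2^2 = 4
Enumerate subsets by cardinality (0 to 2):
∅, {21}, {28}, {21, 28}

P(A) has 4 subsets: ∅, {21}, {28}, {21, 28}


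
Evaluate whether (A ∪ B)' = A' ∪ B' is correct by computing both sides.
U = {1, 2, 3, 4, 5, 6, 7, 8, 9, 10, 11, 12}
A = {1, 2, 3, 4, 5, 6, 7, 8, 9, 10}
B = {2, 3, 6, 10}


LHS: A ∪ B = {1, 2, 3, 4, 5, 6, 7, 8, 9, 10}
(A ∪ B)' = U \ (A ∪ B) = {11, 12}
A' = {11, 12}, B' = {1, 4, 5, 7, 8, 9, 11, 12}
Claimed RHS: A' ∪ B' = {1, 4, 5, 7, 8, 9, 11, 12}
Identity is INVALID: LHS = {11, 12} but the RHS claimed here equals {1, 4, 5, 7, 8, 9, 11, 12}. The correct form is (A ∪ B)' = A' ∩ B'.

Identity is invalid: (A ∪ B)' = {11, 12} but A' ∪ B' = {1, 4, 5, 7, 8, 9, 11, 12}. The correct De Morgan law is (A ∪ B)' = A' ∩ B'.


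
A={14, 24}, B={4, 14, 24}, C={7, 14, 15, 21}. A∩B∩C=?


A ∩ B = {14, 24}
(A ∩ B) ∩ C = {14}

A ∩ B ∩ C = {14}


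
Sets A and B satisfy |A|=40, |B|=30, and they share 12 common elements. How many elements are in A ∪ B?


|A ∪ B| = |A| + |B| - |A ∩ B|
= 40 + 30 - 12
= 58

|A ∪ B| = 58


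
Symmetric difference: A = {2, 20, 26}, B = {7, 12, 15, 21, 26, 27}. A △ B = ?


A △ B = (A \ B) ∪ (B \ A) = elements in exactly one of A or B
A \ B = {2, 20}
B \ A = {7, 12, 15, 21, 27}
A △ B = {2, 7, 12, 15, 20, 21, 27}

A △ B = {2, 7, 12, 15, 20, 21, 27}


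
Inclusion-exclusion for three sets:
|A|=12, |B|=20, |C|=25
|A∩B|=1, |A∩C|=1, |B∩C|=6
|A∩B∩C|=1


|A∪B∪C| = |A|+|B|+|C| - |A∩B|-|A∩C|-|B∩C| + |A∩B∩C|
= 12+20+25 - 1-1-6 + 1
= 57 - 8 + 1
= 50

|A ∪ B ∪ C| = 50


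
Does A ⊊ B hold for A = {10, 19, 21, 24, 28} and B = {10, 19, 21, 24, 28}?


A ⊂ B requires: A ⊆ B AND A ≠ B.
A ⊆ B? Yes
A = B? Yes
A = B, so A is not a PROPER subset.

No, A is not a proper subset of B


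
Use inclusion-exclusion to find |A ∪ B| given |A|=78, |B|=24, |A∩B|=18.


|A ∪ B| = |A| + |B| - |A ∩ B|
= 78 + 24 - 18
= 84

|A ∪ B| = 84


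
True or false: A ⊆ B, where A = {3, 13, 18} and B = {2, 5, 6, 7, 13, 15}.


A ⊆ B means every element of A is in B.
Elements in A not in B: {3, 18}
So A ⊄ B.

No, A ⊄ B


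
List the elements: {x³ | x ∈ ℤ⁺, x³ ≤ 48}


Checking each candidate:
Condition: positive perfect cubes ≤ 48
Result = {1, 8, 27}

{1, 8, 27}


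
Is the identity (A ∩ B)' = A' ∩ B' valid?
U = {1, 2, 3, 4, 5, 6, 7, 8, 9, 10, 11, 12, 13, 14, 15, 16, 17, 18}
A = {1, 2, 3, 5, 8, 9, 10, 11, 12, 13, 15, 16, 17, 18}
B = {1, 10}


LHS: A ∩ B = {1, 10}
(A ∩ B)' = U \ (A ∩ B) = {2, 3, 4, 5, 6, 7, 8, 9, 11, 12, 13, 14, 15, 16, 17, 18}
A' = {4, 6, 7, 14}, B' = {2, 3, 4, 5, 6, 7, 8, 9, 11, 12, 13, 14, 15, 16, 17, 18}
Claimed RHS: A' ∩ B' = {4, 6, 7, 14}
Identity is INVALID: LHS = {2, 3, 4, 5, 6, 7, 8, 9, 11, 12, 13, 14, 15, 16, 17, 18} but the RHS claimed here equals {4, 6, 7, 14}. The correct form is (A ∩ B)' = A' ∪ B'.

Identity is invalid: (A ∩ B)' = {2, 3, 4, 5, 6, 7, 8, 9, 11, 12, 13, 14, 15, 16, 17, 18} but A' ∩ B' = {4, 6, 7, 14}. The correct De Morgan law is (A ∩ B)' = A' ∪ B'.


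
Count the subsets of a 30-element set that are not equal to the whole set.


Total subsets = 2^n = 2^30 = 1073741824
Proper subsets exclude the set itself: 2^n - 1
= 1073741824 - 1
= 1073741823

Number of proper subsets = 1073741823


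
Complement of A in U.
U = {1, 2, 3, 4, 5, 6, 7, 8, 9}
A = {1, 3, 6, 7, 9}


Aᶜ = U \ A = elements in U but not in A
U = {1, 2, 3, 4, 5, 6, 7, 8, 9}
A = {1, 3, 6, 7, 9}
Aᶜ = {2, 4, 5, 8}

Aᶜ = {2, 4, 5, 8}


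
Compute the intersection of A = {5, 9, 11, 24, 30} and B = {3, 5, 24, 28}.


A ∩ B = elements in both A and B
A = {5, 9, 11, 24, 30}
B = {3, 5, 24, 28}
A ∩ B = {5, 24}

A ∩ B = {5, 24}


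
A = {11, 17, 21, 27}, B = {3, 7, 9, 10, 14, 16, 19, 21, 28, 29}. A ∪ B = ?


A ∪ B = all elements in A or B (or both)
A = {11, 17, 21, 27}
B = {3, 7, 9, 10, 14, 16, 19, 21, 28, 29}
A ∪ B = {3, 7, 9, 10, 11, 14, 16, 17, 19, 21, 27, 28, 29}

A ∪ B = {3, 7, 9, 10, 11, 14, 16, 17, 19, 21, 27, 28, 29}


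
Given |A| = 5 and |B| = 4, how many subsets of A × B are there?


A relation from A to B is any subset of A × B.
|A × B| = 5 × 4 = 20
# relations = 2^|A × B| = 2^20 = 1048576

Number of relations = 1048576


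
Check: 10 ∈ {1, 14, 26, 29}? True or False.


A = {1, 14, 26, 29}
Checking if 10 is in A
10 is not in A → False

10 ∉ A


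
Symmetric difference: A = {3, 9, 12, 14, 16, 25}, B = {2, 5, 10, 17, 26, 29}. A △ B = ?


A △ B = (A \ B) ∪ (B \ A) = elements in exactly one of A or B
A \ B = {3, 9, 12, 14, 16, 25}
B \ A = {2, 5, 10, 17, 26, 29}
A △ B = {2, 3, 5, 9, 10, 12, 14, 16, 17, 25, 26, 29}

A △ B = {2, 3, 5, 9, 10, 12, 14, 16, 17, 25, 26, 29}


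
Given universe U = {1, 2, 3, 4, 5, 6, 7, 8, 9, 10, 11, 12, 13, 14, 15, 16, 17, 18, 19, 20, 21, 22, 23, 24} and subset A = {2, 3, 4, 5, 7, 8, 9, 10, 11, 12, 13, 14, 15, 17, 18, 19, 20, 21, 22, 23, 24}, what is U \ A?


Aᶜ = U \ A = elements in U but not in A
U = {1, 2, 3, 4, 5, 6, 7, 8, 9, 10, 11, 12, 13, 14, 15, 16, 17, 18, 19, 20, 21, 22, 23, 24}
A = {2, 3, 4, 5, 7, 8, 9, 10, 11, 12, 13, 14, 15, 17, 18, 19, 20, 21, 22, 23, 24}
Aᶜ = {1, 6, 16}

Aᶜ = {1, 6, 16}


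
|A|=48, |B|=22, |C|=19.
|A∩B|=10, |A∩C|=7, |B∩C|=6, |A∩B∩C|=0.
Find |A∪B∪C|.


|A∪B∪C| = |A|+|B|+|C| - |A∩B|-|A∩C|-|B∩C| + |A∩B∩C|
= 48+22+19 - 10-7-6 + 0
= 89 - 23 + 0
= 66

|A ∪ B ∪ C| = 66


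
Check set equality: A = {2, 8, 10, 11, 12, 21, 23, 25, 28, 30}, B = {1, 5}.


Two sets are equal iff they have exactly the same elements.
A = {2, 8, 10, 11, 12, 21, 23, 25, 28, 30}
B = {1, 5}
Differences: {1, 2, 5, 8, 10, 11, 12, 21, 23, 25, 28, 30}
A ≠ B

No, A ≠ B


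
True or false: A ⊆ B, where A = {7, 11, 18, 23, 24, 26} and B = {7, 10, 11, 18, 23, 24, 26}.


A ⊆ B means every element of A is in B.
All elements of A are in B.
So A ⊆ B.

Yes, A ⊆ B


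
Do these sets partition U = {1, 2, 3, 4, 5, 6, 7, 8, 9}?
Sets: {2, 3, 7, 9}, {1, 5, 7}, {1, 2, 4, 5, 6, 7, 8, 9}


A partition requires: (1) non-empty parts, (2) pairwise disjoint, (3) union = U
Parts: {2, 3, 7, 9}, {1, 5, 7}, {1, 2, 4, 5, 6, 7, 8, 9}
Union of parts: {1, 2, 3, 4, 5, 6, 7, 8, 9}
U = {1, 2, 3, 4, 5, 6, 7, 8, 9}
All non-empty? True
Pairwise disjoint? False
Covers U? True

No, not a valid partition


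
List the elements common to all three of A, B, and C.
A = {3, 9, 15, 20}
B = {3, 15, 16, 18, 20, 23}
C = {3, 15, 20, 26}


A ∩ B = {3, 15, 20}
(A ∩ B) ∩ C = {3, 15, 20}

A ∩ B ∩ C = {3, 15, 20}


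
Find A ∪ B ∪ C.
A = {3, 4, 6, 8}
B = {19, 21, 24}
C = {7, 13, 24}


A ∪ B = {3, 4, 6, 8, 19, 21, 24}
(A ∪ B) ∪ C = {3, 4, 6, 7, 8, 13, 19, 21, 24}

A ∪ B ∪ C = {3, 4, 6, 7, 8, 13, 19, 21, 24}


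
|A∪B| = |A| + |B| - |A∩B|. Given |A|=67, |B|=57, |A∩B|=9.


|A ∪ B| = |A| + |B| - |A ∩ B|
= 67 + 57 - 9
= 115

|A ∪ B| = 115


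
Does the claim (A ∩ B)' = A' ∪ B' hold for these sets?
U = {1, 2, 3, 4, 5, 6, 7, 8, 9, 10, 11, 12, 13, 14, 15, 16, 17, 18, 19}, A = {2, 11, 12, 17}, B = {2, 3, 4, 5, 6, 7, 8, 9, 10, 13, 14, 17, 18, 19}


LHS: A ∩ B = {2, 17}
(A ∩ B)' = U \ (A ∩ B) = {1, 3, 4, 5, 6, 7, 8, 9, 10, 11, 12, 13, 14, 15, 16, 18, 19}
A' = {1, 3, 4, 5, 6, 7, 8, 9, 10, 13, 14, 15, 16, 18, 19}, B' = {1, 11, 12, 15, 16}
Claimed RHS: A' ∪ B' = {1, 3, 4, 5, 6, 7, 8, 9, 10, 11, 12, 13, 14, 15, 16, 18, 19}
Identity is VALID: LHS = RHS = {1, 3, 4, 5, 6, 7, 8, 9, 10, 11, 12, 13, 14, 15, 16, 18, 19} ✓

Identity is valid. (A ∩ B)' = A' ∪ B' = {1, 3, 4, 5, 6, 7, 8, 9, 10, 11, 12, 13, 14, 15, 16, 18, 19}


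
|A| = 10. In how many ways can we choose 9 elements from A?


C(n,k) = n! / (k!(n-k)!)
C(10,9) = 10! / (9!1!)
= 10

C(10,9) = 10


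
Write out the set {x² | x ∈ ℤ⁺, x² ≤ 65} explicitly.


Checking each candidate:
Condition: positive perfect squares ≤ 65
Result = {1, 4, 9, 16, 25, 36, 49, 64}

{1, 4, 9, 16, 25, 36, 49, 64}


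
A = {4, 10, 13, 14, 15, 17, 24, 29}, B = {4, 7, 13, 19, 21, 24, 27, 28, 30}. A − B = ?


A \ B = elements in A but not in B
A = {4, 10, 13, 14, 15, 17, 24, 29}
B = {4, 7, 13, 19, 21, 24, 27, 28, 30}
Remove from A any elements in B
A \ B = {10, 14, 15, 17, 29}

A \ B = {10, 14, 15, 17, 29}


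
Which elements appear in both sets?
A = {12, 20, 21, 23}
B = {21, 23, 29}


A ∩ B = elements in both A and B
A = {12, 20, 21, 23}
B = {21, 23, 29}
A ∩ B = {21, 23}

A ∩ B = {21, 23}


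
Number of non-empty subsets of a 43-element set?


Total subsets = 2^n = 2^43 = 8796093022208
Non-empty subsets exclude the empty set: 2^n - 1
= 8796093022208 - 1
= 8796093022207

Number of non-empty subsets = 8796093022207


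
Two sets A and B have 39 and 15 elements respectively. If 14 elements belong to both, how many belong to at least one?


|A ∪ B| = |A| + |B| - |A ∩ B|
= 39 + 15 - 14
= 40

|A ∪ B| = 40


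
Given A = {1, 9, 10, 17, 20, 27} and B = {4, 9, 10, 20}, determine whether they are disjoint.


Disjoint means A ∩ B = ∅.
A ∩ B = {9, 10, 20}
A ∩ B ≠ ∅, so A and B are NOT disjoint.

No, A and B are not disjoint (A ∩ B = {9, 10, 20})


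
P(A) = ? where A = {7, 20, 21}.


|A| = 3, so |P(A)| = 2^3 = 8
Enumerate subsets by cardinality (0 to 3):
∅, {7}, {20}, {21}, {7, 20}, {7, 21}, {20, 21}, {7, 20, 21}

P(A) has 8 subsets: ∅, {7}, {20}, {21}, {7, 20}, {7, 21}, {20, 21}, {7, 20, 21}


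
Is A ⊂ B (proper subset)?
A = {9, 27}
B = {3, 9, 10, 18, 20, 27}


A ⊂ B requires: A ⊆ B AND A ≠ B.
A ⊆ B? Yes
A = B? No
A ⊂ B: Yes (A is a proper subset of B)

Yes, A ⊂ B


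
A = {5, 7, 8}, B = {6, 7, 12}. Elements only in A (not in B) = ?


A = {5, 7, 8}
B = {6, 7, 12}
Region: only in A (not in B)
Elements: {5, 8}

Elements only in A (not in B): {5, 8}


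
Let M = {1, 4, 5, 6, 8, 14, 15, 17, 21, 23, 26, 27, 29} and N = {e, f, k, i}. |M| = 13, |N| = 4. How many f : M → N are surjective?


n = |M| = 13, k = |N| = 4. Surjections via inclusion-exclusion:
S(n,k) = Σ(-1)^i × C(k,i) × (k-i)^n, i=0 to k
i=0: (-1)^0×C(4,0)×4^13 = 67108864
i=1: (-1)^1×C(4,1)×3^13 = -6377292
i=2: (-1)^2×C(4,2)×2^13 = 49152
i=3: (-1)^3×C(4,3)×1^13 = -4
i=4: (-1)^4×C(4,4)×0^13 = 0
Total = 60780720

Number of surjections = 60780720


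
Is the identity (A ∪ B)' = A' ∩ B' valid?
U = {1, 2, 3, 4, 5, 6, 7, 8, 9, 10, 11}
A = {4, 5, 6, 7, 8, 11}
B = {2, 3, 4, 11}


LHS: A ∪ B = {2, 3, 4, 5, 6, 7, 8, 11}
(A ∪ B)' = U \ (A ∪ B) = {1, 9, 10}
A' = {1, 2, 3, 9, 10}, B' = {1, 5, 6, 7, 8, 9, 10}
Claimed RHS: A' ∩ B' = {1, 9, 10}
Identity is VALID: LHS = RHS = {1, 9, 10} ✓

Identity is valid. (A ∪ B)' = A' ∩ B' = {1, 9, 10}


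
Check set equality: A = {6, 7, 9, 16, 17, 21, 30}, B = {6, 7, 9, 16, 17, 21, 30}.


Two sets are equal iff they have exactly the same elements.
A = {6, 7, 9, 16, 17, 21, 30}
B = {6, 7, 9, 16, 17, 21, 30}
Same elements → A = B

Yes, A = B


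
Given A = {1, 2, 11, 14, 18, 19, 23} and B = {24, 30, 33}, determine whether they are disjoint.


Disjoint means A ∩ B = ∅.
A ∩ B = ∅
A ∩ B = ∅, so A and B are disjoint.

Yes, A and B are disjoint


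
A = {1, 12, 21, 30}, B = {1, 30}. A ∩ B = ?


A ∩ B = elements in both A and B
A = {1, 12, 21, 30}
B = {1, 30}
A ∩ B = {1, 30}

A ∩ B = {1, 30}


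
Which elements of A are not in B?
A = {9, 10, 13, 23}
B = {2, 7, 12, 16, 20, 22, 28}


A \ B = elements in A but not in B
A = {9, 10, 13, 23}
B = {2, 7, 12, 16, 20, 22, 28}
Remove from A any elements in B
A \ B = {9, 10, 13, 23}

A \ B = {9, 10, 13, 23}


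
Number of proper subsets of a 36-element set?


Total subsets = 2^n = 2^36 = 68719476736
Proper subsets exclude the set itself: 2^n - 1
= 68719476736 - 1
= 68719476735

Number of proper subsets = 68719476735


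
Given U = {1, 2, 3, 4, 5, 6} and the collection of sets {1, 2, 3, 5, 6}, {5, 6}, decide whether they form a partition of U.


A partition requires: (1) non-empty parts, (2) pairwise disjoint, (3) union = U
Parts: {1, 2, 3, 5, 6}, {5, 6}
Union of parts: {1, 2, 3, 5, 6}
U = {1, 2, 3, 4, 5, 6}
All non-empty? True
Pairwise disjoint? False
Covers U? False

No, not a valid partition


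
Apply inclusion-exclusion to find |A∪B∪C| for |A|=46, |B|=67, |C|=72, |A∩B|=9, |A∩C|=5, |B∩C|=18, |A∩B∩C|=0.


|A∪B∪C| = |A|+|B|+|C| - |A∩B|-|A∩C|-|B∩C| + |A∩B∩C|
= 46+67+72 - 9-5-18 + 0
= 185 - 32 + 0
= 153

|A ∪ B ∪ C| = 153


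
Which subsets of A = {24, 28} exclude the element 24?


A subset of A that omits 24 is a subset of A \ {24}, so there are 2^(n-1) = 2^1 = 2 of them.
Subsets excluding 24: ∅, {28}

Subsets excluding 24 (2 total): ∅, {28}


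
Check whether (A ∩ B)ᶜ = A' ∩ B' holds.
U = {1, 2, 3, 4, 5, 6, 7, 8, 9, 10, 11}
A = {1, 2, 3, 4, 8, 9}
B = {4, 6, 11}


LHS: A ∩ B = {4}
(A ∩ B)' = U \ (A ∩ B) = {1, 2, 3, 5, 6, 7, 8, 9, 10, 11}
A' = {5, 6, 7, 10, 11}, B' = {1, 2, 3, 5, 7, 8, 9, 10}
Claimed RHS: A' ∩ B' = {5, 7, 10}
Identity is INVALID: LHS = {1, 2, 3, 5, 6, 7, 8, 9, 10, 11} but the RHS claimed here equals {5, 7, 10}. The correct form is (A ∩ B)' = A' ∪ B'.

Identity is invalid: (A ∩ B)' = {1, 2, 3, 5, 6, 7, 8, 9, 10, 11} but A' ∩ B' = {5, 7, 10}. The correct De Morgan law is (A ∩ B)' = A' ∪ B'.


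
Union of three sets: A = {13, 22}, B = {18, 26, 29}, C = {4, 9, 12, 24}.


A ∪ B = {13, 18, 22, 26, 29}
(A ∪ B) ∪ C = {4, 9, 12, 13, 18, 22, 24, 26, 29}

A ∪ B ∪ C = {4, 9, 12, 13, 18, 22, 24, 26, 29}


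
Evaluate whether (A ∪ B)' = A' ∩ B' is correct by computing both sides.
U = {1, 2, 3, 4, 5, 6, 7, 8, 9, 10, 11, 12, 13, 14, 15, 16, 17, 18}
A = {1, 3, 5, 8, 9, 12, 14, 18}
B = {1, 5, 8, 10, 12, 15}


LHS: A ∪ B = {1, 3, 5, 8, 9, 10, 12, 14, 15, 18}
(A ∪ B)' = U \ (A ∪ B) = {2, 4, 6, 7, 11, 13, 16, 17}
A' = {2, 4, 6, 7, 10, 11, 13, 15, 16, 17}, B' = {2, 3, 4, 6, 7, 9, 11, 13, 14, 16, 17, 18}
Claimed RHS: A' ∩ B' = {2, 4, 6, 7, 11, 13, 16, 17}
Identity is VALID: LHS = RHS = {2, 4, 6, 7, 11, 13, 16, 17} ✓

Identity is valid. (A ∪ B)' = A' ∩ B' = {2, 4, 6, 7, 11, 13, 16, 17}


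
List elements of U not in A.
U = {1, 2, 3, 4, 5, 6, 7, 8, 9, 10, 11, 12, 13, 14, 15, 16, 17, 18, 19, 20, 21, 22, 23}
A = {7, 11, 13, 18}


Aᶜ = U \ A = elements in U but not in A
U = {1, 2, 3, 4, 5, 6, 7, 8, 9, 10, 11, 12, 13, 14, 15, 16, 17, 18, 19, 20, 21, 22, 23}
A = {7, 11, 13, 18}
Aᶜ = {1, 2, 3, 4, 5, 6, 8, 9, 10, 12, 14, 15, 16, 17, 19, 20, 21, 22, 23}

Aᶜ = {1, 2, 3, 4, 5, 6, 8, 9, 10, 12, 14, 15, 16, 17, 19, 20, 21, 22, 23}


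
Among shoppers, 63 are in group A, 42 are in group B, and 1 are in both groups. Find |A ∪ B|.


|A ∪ B| = |A| + |B| - |A ∩ B|
= 63 + 42 - 1
= 104

|A ∪ B| = 104


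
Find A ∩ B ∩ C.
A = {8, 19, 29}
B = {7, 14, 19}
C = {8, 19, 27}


A ∩ B = {19}
(A ∩ B) ∩ C = {19}

A ∩ B ∩ C = {19}


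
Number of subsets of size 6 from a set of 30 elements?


C(n,k) = n! / (k!(n-k)!)
C(30,6) = 30! / (6!24!)
= 593775

C(30,6) = 593775


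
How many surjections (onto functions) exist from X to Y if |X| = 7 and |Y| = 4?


n = |X| = 7, k = |Y| = 4. Surjections via inclusion-exclusion:
S(n,k) = Σ(-1)^i × C(k,i) × (k-i)^n, i=0 to k
i=0: (-1)^0×C(4,0)×4^7 = 16384
i=1: (-1)^1×C(4,1)×3^7 = -8748
i=2: (-1)^2×C(4,2)×2^7 = 768
i=3: (-1)^3×C(4,3)×1^7 = -4
i=4: (-1)^4×C(4,4)×0^7 = 0
Total = 8400

Number of surjections = 8400


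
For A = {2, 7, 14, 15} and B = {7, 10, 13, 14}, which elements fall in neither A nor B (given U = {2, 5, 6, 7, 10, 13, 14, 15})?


A = {2, 7, 14, 15}
B = {7, 10, 13, 14}
Region: in neither A nor B (given U = {2, 5, 6, 7, 10, 13, 14, 15})
Elements: {5, 6}

Elements in neither A nor B (given U = {2, 5, 6, 7, 10, 13, 14, 15}): {5, 6}


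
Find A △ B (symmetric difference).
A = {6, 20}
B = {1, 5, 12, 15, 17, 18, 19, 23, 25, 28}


A △ B = (A \ B) ∪ (B \ A) = elements in exactly one of A or B
A \ B = {6, 20}
B \ A = {1, 5, 12, 15, 17, 18, 19, 23, 25, 28}
A △ B = {1, 5, 6, 12, 15, 17, 18, 19, 20, 23, 25, 28}

A △ B = {1, 5, 6, 12, 15, 17, 18, 19, 20, 23, 25, 28}


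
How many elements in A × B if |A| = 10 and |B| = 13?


|A × B| = |A| × |B|
= 10 × 13
= 130

|A × B| = 130


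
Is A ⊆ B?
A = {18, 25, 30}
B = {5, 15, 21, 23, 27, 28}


A ⊆ B means every element of A is in B.
Elements in A not in B: {18, 25, 30}
So A ⊄ B.

No, A ⊄ B


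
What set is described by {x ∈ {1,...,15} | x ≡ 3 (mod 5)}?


Checking each candidate:
Condition: x in {1,...,15} with x ≡ 3 (mod 5)
Result = {3, 8, 13}

{3, 8, 13}


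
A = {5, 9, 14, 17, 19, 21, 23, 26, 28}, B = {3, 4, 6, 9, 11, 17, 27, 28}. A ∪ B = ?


A ∪ B = all elements in A or B (or both)
A = {5, 9, 14, 17, 19, 21, 23, 26, 28}
B = {3, 4, 6, 9, 11, 17, 27, 28}
A ∪ B = {3, 4, 5, 6, 9, 11, 14, 17, 19, 21, 23, 26, 27, 28}

A ∪ B = {3, 4, 5, 6, 9, 11, 14, 17, 19, 21, 23, 26, 27, 28}


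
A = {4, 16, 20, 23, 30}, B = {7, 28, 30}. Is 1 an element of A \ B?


A = {4, 16, 20, 23, 30}, B = {7, 28, 30}
A \ B = elements in A but not in B
A \ B = {4, 16, 20, 23}
Checking if 1 ∈ A \ B
1 is not in A \ B → False

1 ∉ A \ B


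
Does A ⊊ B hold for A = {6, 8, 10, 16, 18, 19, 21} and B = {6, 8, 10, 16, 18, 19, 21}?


A ⊂ B requires: A ⊆ B AND A ≠ B.
A ⊆ B? Yes
A = B? Yes
A = B, so A is not a PROPER subset.

No, A is not a proper subset of B


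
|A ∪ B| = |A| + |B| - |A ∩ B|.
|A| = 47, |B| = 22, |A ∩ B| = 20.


|A ∪ B| = |A| + |B| - |A ∩ B|
= 47 + 22 - 20
= 49

|A ∪ B| = 49


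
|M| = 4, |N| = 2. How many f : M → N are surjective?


n = |M| = 4, k = |N| = 2. Surjections via inclusion-exclusion:
S(n,k) = Σ(-1)^i × C(k,i) × (k-i)^n, i=0 to k
i=0: (-1)^0×C(2,0)×2^4 = 16
i=1: (-1)^1×C(2,1)×1^4 = -2
i=2: (-1)^2×C(2,2)×0^4 = 0
Total = 14

Number of surjections = 14


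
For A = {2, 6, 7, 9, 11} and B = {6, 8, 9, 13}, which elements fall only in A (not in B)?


A = {2, 6, 7, 9, 11}
B = {6, 8, 9, 13}
Region: only in A (not in B)
Elements: {2, 7, 11}

Elements only in A (not in B): {2, 7, 11}


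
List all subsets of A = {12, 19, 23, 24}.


|A| = 4, so |P(A)| = 2^4 = 16
Enumerate subsets by cardinality (0 to 4):
∅, {12}, {19}, {23}, {24}, {12, 19}, {12, 23}, {12, 24}, {19, 23}, {19, 24}, {23, 24}, {12, 19, 23}, {12, 19, 24}, {12, 23, 24}, {19, 23, 24}, {12, 19, 23, 24}

P(A) has 16 subsets: ∅, {12}, {19}, {23}, {24}, {12, 19}, {12, 23}, {12, 24}, {19, 23}, {19, 24}, {23, 24}, {12, 19, 23}, {12, 19, 24}, {12, 23, 24}, {19, 23, 24}, {12, 19, 23, 24}


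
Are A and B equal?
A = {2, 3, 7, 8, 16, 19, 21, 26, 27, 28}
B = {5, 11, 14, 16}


Two sets are equal iff they have exactly the same elements.
A = {2, 3, 7, 8, 16, 19, 21, 26, 27, 28}
B = {5, 11, 14, 16}
Differences: {2, 3, 5, 7, 8, 11, 14, 19, 21, 26, 27, 28}
A ≠ B

No, A ≠ B
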